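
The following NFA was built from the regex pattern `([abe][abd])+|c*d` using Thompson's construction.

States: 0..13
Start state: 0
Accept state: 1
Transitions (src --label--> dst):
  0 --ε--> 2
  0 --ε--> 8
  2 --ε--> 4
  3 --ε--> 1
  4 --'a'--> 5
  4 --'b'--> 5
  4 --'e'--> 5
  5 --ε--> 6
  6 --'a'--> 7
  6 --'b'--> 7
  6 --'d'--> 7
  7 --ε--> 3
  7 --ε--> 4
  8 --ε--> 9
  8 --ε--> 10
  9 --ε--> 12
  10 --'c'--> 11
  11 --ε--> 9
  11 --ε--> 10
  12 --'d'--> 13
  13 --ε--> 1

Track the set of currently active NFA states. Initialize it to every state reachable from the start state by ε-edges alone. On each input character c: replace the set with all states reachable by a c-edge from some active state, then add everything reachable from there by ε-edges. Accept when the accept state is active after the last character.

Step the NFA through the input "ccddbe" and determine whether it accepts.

initial (ε-close {0}): {0,2,4,8,9,10,12}
'c' @ 1: {9,10,11,12}
'c' @ 2: {9,10,11,12}
'd' @ 3: {1,13}  ✓accept
'd' @ 4: {}  — state set empty
rest 'be' ignored (set empty)
end set {} — state 1 not in

Answer: REJECT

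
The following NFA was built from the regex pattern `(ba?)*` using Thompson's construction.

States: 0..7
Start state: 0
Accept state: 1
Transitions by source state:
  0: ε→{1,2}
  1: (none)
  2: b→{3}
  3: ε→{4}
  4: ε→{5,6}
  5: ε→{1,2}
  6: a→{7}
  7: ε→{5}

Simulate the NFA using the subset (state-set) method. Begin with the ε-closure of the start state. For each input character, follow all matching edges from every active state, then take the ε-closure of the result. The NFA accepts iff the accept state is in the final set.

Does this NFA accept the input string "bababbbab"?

initial (ε-close {0}): {0,1,2}
'b' @ 1: {1,2,3,4,5,6}  ✓accept
'a' @ 2: {1,2,5,7}  ✓accept
'b' @ 3: {1,2,3,4,5,6}  ✓accept
'a' @ 4: {1,2,5,7}  ✓accept
'b' @ 5: {1,2,3,4,5,6}  ✓accept
'b' @ 6: {1,2,3,4,5,6}  ✓accept
'b' @ 7: {1,2,3,4,5,6}  ✓accept
'a' @ 8: {1,2,5,7}  ✓accept
'b' @ 9: {1,2,3,4,5,6}  ✓accept
final: {1,2,3,4,5,6}; accept 1 in set

Answer: ACCEPT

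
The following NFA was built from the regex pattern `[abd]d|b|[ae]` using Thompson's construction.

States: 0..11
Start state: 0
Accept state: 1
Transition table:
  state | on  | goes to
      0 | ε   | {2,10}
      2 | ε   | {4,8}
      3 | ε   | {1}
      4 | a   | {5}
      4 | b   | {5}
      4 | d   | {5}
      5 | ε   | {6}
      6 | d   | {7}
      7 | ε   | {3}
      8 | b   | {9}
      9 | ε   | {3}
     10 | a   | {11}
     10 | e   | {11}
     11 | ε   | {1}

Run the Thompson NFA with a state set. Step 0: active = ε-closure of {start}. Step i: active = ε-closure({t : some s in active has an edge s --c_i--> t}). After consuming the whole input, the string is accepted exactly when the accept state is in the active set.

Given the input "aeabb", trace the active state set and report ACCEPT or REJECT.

start: ε-closure({0}) = {0,2,4,8,10}
'a' @ 1: {1,5,6,11}  ✓accept
'e' @ 2: {}  — no active states
rest 'abb' ignored (set empty)
final: {}; accept 1 not in set

Answer: REJECT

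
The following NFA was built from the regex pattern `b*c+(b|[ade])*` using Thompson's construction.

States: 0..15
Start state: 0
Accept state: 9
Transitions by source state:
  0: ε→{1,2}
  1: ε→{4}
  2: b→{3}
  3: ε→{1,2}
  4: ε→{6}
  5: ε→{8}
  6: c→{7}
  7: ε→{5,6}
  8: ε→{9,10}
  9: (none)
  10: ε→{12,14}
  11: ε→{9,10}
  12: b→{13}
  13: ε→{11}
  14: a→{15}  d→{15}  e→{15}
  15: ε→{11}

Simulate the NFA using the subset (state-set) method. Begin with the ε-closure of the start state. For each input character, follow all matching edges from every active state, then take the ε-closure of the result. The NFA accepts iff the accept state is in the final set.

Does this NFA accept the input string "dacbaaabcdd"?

start: ε-closure({0}) = {0,1,2,4,6}
'd' @ 1: {}  — no active states
rest 'acbaaabcdd' ignored (set empty)
after full input: {}  (accept=9 not in)

Answer: REJECT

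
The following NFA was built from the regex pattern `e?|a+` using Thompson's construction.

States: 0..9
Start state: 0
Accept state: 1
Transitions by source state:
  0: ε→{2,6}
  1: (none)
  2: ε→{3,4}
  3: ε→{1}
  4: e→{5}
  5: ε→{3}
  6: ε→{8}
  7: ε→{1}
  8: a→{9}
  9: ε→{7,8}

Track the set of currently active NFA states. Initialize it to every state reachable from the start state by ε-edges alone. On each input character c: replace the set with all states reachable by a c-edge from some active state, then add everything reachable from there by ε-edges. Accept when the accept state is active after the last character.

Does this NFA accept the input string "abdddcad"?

Answer: REJECT

Steps:
start: ε-closure({0}) = {0,1,2,3,4,6,8}
'a' @ 1: {1,7,8,9}  (accept∈set)
'b' @ 2: {}  — no active states
rest 'dddcad' ignored (set empty)
end set {} — state 1 not in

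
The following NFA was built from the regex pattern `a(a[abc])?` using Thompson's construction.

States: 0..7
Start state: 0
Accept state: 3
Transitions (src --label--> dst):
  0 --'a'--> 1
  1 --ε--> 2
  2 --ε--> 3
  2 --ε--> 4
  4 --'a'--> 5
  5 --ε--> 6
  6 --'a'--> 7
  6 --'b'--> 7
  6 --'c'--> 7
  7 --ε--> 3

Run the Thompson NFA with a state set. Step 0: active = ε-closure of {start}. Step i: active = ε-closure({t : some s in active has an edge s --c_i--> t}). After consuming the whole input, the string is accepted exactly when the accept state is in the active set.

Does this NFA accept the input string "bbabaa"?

start: ε-closure({0}) = {0}
'b' @ 1: {}  — no active states
rest 'babaa' ignored (set empty)
end set {} — state 3 not in

Answer: REJECT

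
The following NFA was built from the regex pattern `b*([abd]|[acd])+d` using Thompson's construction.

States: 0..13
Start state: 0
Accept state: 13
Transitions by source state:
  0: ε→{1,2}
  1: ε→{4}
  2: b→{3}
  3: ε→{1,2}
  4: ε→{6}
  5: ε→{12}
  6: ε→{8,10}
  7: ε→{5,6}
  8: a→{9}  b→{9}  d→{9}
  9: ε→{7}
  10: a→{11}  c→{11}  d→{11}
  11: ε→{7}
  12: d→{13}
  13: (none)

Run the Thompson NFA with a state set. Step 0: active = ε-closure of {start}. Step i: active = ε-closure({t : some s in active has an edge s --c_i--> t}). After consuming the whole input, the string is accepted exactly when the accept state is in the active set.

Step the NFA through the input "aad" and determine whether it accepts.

Answer: ACCEPT

Trace:
initial (ε-close {0}): {0,1,2,4,6,8,10}
'a' @ 1: {5,6,7,8,9,10,11,12}
'a' @ 2: {5,6,7,8,9,10,11,12}
'd' @ 3: {5,6,7,8,9,10,11,12,13}  ✓accept
after full input: {5,6,7,8,9,10,11,12,13}  (accept=13 in)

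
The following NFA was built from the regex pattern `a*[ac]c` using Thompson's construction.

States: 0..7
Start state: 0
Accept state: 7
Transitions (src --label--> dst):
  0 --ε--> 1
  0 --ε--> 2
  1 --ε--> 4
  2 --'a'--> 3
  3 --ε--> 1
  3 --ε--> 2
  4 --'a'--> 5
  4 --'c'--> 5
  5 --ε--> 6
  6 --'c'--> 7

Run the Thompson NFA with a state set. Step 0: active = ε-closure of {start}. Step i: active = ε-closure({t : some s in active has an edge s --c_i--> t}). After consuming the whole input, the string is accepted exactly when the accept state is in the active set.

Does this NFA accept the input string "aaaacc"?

Answer: ACCEPT

Derivation:
S₀ = ε-closure({0}) = {0,1,2,4}
'a' @ 1: {1,2,3,4,5,6}
'a' @ 2: {1,2,3,4,5,6}
'a' @ 3: {1,2,3,4,5,6}
'a' @ 4: {1,2,3,4,5,6}
'c' @ 5: {5,6,7}  ✓accept
'c' @ 6: {7}  ✓accept
after full input: {7}  (accept=7 in)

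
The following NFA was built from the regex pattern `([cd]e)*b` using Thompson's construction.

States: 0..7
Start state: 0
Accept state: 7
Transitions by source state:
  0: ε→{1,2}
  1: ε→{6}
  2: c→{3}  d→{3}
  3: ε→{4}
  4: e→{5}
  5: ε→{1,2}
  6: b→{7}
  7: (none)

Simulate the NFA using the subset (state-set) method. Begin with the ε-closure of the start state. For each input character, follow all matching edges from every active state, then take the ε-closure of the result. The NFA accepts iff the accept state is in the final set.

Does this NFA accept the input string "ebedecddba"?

start: ε-closure({0}) = {0,1,2,6}
'e' @ 1: {}  — no active states
rest 'bedecddba' ignored (set empty)
end set {} — state 7 not in

Answer: REJECT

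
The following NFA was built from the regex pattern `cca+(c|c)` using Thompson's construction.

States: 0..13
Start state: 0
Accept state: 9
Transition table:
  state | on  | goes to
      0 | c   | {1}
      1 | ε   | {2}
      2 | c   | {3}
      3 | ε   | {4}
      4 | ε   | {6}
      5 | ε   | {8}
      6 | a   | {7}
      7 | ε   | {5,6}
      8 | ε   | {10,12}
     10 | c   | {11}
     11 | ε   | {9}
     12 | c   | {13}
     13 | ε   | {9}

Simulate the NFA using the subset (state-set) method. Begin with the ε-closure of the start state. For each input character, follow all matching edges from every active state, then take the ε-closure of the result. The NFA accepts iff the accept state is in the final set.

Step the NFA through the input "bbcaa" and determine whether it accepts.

start: ε-closure({0}) = {0}
'b' @ 1: {}  — dead — no transitions
rest 'bcaa' ignored (set empty)
final: {}; accept 9 not in set

Answer: REJECT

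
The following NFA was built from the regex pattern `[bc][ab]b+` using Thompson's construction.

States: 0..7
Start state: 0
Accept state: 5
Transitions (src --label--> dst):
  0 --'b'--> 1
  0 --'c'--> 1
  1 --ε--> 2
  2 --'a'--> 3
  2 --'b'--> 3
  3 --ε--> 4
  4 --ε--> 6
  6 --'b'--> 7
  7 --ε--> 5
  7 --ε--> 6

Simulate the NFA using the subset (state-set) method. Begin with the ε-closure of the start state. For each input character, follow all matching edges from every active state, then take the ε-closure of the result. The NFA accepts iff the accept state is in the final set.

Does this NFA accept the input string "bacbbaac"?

S₀ = ε-closure({0}) = {0}
'b' @ 1: {1,2}
'a' @ 2: {3,4,6}
'c' @ 3: {}  — dead — no transitions
rest 'bbaac' ignored (set empty)
after full input: {}  (accept=5 not in)

Answer: REJECT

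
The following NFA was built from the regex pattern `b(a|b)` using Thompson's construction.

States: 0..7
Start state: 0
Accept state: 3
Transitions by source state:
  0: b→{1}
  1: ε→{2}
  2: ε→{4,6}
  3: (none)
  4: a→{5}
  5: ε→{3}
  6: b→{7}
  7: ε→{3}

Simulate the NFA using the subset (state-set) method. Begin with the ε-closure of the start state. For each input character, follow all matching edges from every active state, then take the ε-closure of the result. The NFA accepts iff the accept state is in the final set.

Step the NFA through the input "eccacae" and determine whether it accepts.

S₀ = ε-closure({0}) = {0}
'e' @ 1: {}  — dead — no transitions
rest 'ccacae' ignored (set empty)
final: {}; accept 3 not in set

Answer: REJECT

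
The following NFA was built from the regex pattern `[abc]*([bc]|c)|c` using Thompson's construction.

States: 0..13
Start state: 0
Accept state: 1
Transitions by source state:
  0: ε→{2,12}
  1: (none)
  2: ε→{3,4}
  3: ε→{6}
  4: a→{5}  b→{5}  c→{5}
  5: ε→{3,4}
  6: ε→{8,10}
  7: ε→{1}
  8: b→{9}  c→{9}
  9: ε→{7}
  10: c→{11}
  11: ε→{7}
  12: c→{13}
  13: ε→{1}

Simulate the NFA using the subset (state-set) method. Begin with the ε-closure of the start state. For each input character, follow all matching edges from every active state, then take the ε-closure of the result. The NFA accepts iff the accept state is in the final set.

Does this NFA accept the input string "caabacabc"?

Answer: ACCEPT

Derivation:
initial (ε-close {0}): {0,2,3,4,6,8,10,12}
'c' @ 1: {1,3,4,5,6,7,8,9,10,11,13}  [accepting]
'a' @ 2: {3,4,5,6,8,10}
'a' @ 3: {3,4,5,6,8,10}
'b' @ 4: {1,3,4,5,6,7,8,9,10}  [accepting]
'a' @ 5: {3,4,5,6,8,10}
'c' @ 6: {1,3,4,5,6,7,8,9,10,11}  [accepting]
'a' @ 7: {3,4,5,6,8,10}
'b' @ 8: {1,3,4,5,6,7,8,9,10}  [accepting]
'c' @ 9: {1,3,4,5,6,7,8,9,10,11}  [accepting]
after full input: {1,3,4,5,6,7,8,9,10,11}  (accept=1 in)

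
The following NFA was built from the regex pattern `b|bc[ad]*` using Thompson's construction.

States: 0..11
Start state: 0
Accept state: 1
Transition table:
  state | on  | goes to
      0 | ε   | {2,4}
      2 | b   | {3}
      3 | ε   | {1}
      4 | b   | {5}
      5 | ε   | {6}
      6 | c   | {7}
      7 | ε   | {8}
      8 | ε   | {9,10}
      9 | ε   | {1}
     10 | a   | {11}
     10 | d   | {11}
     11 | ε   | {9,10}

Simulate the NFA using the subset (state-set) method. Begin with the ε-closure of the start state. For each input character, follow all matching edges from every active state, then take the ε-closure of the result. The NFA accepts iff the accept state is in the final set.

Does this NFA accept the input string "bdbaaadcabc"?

Answer: REJECT

Trace:
initial (ε-close {0}): {0,2,4}
'b' @ 1: {1,3,5,6}  [accepting]
'd' @ 2: {}  — dead — no transitions
rest 'baaadcabc' ignored (set empty)
after full input: {}  (accept=1 not in)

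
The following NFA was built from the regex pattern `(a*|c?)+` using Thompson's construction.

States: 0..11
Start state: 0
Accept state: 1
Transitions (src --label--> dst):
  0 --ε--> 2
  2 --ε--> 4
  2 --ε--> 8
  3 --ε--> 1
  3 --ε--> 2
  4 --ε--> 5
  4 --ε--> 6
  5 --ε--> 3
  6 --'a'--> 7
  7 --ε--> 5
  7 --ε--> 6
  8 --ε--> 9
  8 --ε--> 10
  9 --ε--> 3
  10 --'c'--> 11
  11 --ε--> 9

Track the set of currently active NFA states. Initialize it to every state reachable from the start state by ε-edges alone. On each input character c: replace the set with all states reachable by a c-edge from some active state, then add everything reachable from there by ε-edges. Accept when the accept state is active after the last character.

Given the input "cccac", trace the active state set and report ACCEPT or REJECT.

initial (ε-close {0}): {0,1,2,3,4,5,6,8,9,10}
'c' @ 1: {1,2,3,4,5,6,8,9,10,11}  [accepting]
'c' @ 2: {1,2,3,4,5,6,8,9,10,11}  [accepting]
'c' @ 3: {1,2,3,4,5,6,8,9,10,11}  [accepting]
'a' @ 4: {1,2,3,4,5,6,7,8,9,10}  [accepting]
'c' @ 5: {1,2,3,4,5,6,8,9,10,11}  [accepting]
final: {1,2,3,4,5,6,8,9,10,11}; accept 1 in set

Answer: ACCEPT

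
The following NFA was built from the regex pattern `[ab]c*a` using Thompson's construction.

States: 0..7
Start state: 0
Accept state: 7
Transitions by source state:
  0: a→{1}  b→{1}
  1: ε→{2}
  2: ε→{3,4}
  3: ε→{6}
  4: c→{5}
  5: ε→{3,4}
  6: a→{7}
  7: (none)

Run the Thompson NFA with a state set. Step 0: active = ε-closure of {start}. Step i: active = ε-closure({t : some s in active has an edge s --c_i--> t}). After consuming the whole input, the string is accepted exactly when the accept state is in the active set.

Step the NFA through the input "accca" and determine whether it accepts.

Answer: ACCEPT

Trace:
initial (ε-close {0}): {0}
'a' @ 1: {1,2,3,4,6}
'c' @ 2: {3,4,5,6}
'c' @ 3: {3,4,5,6}
'c' @ 4: {3,4,5,6}
'a' @ 5: {7}  [accepting]
end set {7} — state 7 in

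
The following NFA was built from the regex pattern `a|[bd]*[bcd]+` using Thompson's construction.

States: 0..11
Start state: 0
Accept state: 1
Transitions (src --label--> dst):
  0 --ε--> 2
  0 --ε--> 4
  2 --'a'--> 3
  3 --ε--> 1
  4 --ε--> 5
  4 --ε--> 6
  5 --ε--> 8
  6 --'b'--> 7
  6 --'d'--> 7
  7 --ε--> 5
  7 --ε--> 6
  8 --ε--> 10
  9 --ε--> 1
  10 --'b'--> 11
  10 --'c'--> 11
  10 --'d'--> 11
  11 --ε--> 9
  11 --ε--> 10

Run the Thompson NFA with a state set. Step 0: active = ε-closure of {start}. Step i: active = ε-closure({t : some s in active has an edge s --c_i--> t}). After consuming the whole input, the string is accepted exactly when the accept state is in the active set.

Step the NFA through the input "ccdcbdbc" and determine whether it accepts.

S₀ = ε-closure({0}) = {0,2,4,5,6,8,10}
'c' @ 1: {1,9,10,11}  [accepting]
'c' @ 2: {1,9,10,11}  [accepting]
'd' @ 3: {1,9,10,11}  [accepting]
'c' @ 4: {1,9,10,11}  [accepting]
'b' @ 5: {1,9,10,11}  [accepting]
'd' @ 6: {1,9,10,11}  [accepting]
'b' @ 7: {1,9,10,11}  [accepting]
'c' @ 8: {1,9,10,11}  [accepting]
final: {1,9,10,11}; accept 1 in set

Answer: ACCEPT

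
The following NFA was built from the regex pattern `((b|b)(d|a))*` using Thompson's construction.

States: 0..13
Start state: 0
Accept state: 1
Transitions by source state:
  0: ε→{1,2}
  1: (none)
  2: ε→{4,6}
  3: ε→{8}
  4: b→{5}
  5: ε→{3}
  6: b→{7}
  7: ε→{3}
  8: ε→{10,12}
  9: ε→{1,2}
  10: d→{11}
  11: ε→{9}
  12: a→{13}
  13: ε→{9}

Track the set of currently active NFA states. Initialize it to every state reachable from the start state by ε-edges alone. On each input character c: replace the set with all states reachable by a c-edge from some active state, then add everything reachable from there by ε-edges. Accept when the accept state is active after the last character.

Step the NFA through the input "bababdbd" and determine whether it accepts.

Answer: ACCEPT

Derivation:
initial (ε-close {0}): {0,1,2,4,6}
'b' @ 1: {3,5,7,8,10,12}
'a' @ 2: {1,2,4,6,9,13}  (accept∈set)
'b' @ 3: {3,5,7,8,10,12}
'a' @ 4: {1,2,4,6,9,13}  (accept∈set)
'b' @ 5: {3,5,7,8,10,12}
'd' @ 6: {1,2,4,6,9,11}  (accept∈set)
'b' @ 7: {3,5,7,8,10,12}
'd' @ 8: {1,2,4,6,9,11}  (accept∈set)
final: {1,2,4,6,9,11}; accept 1 in set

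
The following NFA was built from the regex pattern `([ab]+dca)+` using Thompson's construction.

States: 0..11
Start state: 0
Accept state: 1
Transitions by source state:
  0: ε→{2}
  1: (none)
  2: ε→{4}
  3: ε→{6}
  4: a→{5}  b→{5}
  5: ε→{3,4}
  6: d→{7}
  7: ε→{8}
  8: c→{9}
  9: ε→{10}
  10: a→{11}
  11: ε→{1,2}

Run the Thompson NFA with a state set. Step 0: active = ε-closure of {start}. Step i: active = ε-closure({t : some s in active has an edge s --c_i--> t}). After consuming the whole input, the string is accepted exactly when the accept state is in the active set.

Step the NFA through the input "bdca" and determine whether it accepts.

Answer: ACCEPT

Derivation:
S₀ = ε-closure({0}) = {0,2,4}
'b' @ 1: {3,4,5,6}
'd' @ 2: {7,8}
'c' @ 3: {9,10}
'a' @ 4: {1,2,4,11}  [accepting]
after full input: {1,2,4,11}  (accept=1 in)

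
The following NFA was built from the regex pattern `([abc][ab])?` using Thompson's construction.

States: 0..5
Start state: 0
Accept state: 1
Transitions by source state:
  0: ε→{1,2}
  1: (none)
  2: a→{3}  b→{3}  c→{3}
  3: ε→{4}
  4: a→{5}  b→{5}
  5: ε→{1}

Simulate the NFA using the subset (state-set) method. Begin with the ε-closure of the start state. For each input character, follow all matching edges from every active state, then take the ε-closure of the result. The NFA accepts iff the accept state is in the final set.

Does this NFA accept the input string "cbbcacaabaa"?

initial (ε-close {0}): {0,1,2}
'c' @ 1: {3,4}
'b' @ 2: {1,5}  (accept∈set)
'b' @ 3: {}  — dead — no transitions
rest 'cacaabaa' ignored (set empty)
final: {}; accept 1 not in set

Answer: REJECT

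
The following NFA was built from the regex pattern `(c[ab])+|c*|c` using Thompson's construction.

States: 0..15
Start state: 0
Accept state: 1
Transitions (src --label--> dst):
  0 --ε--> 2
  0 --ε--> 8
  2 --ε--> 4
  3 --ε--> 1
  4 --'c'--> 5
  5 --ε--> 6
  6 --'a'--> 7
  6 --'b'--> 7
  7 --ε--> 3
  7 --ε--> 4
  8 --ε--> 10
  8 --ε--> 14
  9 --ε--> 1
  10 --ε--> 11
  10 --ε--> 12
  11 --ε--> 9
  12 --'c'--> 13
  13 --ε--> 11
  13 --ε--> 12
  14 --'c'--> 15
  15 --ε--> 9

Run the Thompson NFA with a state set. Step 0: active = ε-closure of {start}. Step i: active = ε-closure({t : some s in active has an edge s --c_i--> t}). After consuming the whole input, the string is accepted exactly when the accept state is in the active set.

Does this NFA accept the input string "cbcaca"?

Answer: ACCEPT

Derivation:
S₀ = ε-closure({0}) = {0,1,2,4,8,9,10,11,12,14}
'c' @ 1: {1,5,6,9,11,12,13,15}  [accepting]
'b' @ 2: {1,3,4,7}  [accepting]
'c' @ 3: {5,6}
'a' @ 4: {1,3,4,7}  [accepting]
'c' @ 5: {5,6}
'a' @ 6: {1,3,4,7}  [accepting]
final: {1,3,4,7}; accept 1 in set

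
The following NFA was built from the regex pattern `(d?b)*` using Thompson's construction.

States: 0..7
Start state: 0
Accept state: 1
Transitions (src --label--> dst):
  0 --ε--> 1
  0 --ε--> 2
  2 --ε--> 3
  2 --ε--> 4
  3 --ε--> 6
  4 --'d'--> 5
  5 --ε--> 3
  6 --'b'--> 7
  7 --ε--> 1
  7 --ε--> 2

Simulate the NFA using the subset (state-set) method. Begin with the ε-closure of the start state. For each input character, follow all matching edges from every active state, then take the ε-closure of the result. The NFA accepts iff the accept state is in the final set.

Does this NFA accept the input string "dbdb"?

Answer: ACCEPT

Derivation:
start: ε-closure({0}) = {0,1,2,3,4,6}
'd' @ 1: {3,5,6}
'b' @ 2: {1,2,3,4,6,7}  ✓accept
'd' @ 3: {3,5,6}
'b' @ 4: {1,2,3,4,6,7}  ✓accept
end set {1,2,3,4,6,7} — state 1 in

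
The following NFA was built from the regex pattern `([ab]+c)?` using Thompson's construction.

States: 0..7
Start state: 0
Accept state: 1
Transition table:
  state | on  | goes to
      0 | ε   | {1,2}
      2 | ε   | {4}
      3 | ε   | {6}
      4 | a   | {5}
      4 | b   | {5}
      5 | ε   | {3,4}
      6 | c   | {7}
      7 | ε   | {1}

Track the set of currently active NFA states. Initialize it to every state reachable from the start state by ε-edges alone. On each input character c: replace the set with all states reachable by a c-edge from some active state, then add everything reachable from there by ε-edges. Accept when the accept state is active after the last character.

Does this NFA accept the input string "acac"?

Answer: REJECT

Derivation:
initial (ε-close {0}): {0,1,2,4}
'a' @ 1: {3,4,5,6}
'c' @ 2: {1,7}  ✓accept
'a' @ 3: {}  — state set empty
rest 'c' ignored (set empty)
end set {} — state 1 not in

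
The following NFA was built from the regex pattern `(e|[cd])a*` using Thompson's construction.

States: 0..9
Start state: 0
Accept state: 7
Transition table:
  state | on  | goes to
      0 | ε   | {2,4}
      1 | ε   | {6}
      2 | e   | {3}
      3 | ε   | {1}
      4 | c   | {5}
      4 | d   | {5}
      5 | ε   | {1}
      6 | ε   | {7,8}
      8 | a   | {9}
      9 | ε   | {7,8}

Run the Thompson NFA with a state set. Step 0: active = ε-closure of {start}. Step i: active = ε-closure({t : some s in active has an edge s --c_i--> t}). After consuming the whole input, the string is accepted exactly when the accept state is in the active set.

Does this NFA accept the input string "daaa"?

Answer: ACCEPT

Trace:
initial (ε-close {0}): {0,2,4}
'd' @ 1: {1,5,6,7,8}  [accepting]
'a' @ 2: {7,8,9}  [accepting]
'a' @ 3: {7,8,9}  [accepting]
'a' @ 4: {7,8,9}  [accepting]
final: {7,8,9}; accept 7 in set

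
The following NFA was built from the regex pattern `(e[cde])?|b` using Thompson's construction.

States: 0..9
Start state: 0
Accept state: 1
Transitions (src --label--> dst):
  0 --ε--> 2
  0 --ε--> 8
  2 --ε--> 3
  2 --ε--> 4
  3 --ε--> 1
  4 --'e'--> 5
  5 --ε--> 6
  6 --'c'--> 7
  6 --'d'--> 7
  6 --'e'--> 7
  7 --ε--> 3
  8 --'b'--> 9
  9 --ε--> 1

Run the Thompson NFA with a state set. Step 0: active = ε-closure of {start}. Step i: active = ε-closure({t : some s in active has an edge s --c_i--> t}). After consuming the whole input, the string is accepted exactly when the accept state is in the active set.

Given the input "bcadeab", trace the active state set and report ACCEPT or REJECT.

Answer: REJECT

Steps:
start: ε-closure({0}) = {0,1,2,3,4,8}
'b' @ 1: {1,9}  ✓accept
'c' @ 2: {}  — no active states
rest 'adeab' ignored (set empty)
end set {} — state 1 not in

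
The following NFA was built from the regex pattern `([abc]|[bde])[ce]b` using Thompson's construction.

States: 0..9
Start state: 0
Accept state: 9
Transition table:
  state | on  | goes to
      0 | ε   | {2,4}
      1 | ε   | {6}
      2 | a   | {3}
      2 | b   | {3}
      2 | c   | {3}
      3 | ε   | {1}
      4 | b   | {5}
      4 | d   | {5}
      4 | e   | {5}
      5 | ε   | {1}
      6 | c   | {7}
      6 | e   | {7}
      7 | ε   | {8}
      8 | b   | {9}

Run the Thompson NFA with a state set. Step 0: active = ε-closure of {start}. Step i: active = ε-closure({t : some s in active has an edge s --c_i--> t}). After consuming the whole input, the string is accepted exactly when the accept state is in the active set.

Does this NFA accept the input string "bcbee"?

Answer: REJECT

Derivation:
start: ε-closure({0}) = {0,2,4}
'b' @ 1: {1,3,5,6}
'c' @ 2: {7,8}
'b' @ 3: {9}  [accepting]
'e' @ 4: {}  — state set empty
rest 'e' ignored (set empty)
after full input: {}  (accept=9 not in)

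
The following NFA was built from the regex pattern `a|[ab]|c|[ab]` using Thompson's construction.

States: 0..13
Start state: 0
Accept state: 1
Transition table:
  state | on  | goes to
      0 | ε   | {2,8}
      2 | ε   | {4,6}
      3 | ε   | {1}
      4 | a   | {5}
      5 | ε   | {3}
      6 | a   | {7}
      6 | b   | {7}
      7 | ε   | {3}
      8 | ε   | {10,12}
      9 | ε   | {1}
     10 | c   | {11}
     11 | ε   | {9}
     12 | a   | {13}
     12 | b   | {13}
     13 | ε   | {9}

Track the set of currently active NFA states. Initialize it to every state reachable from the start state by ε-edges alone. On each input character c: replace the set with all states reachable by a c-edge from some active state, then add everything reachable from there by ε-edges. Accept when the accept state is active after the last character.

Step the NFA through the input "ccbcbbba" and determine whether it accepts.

S₀ = ε-closure({0}) = {0,2,4,6,8,10,12}
'c' @ 1: {1,9,11}  ✓accept
'c' @ 2: {}  — no active states
rest 'bcbbba' ignored (set empty)
final: {}; accept 1 not in set

Answer: REJECT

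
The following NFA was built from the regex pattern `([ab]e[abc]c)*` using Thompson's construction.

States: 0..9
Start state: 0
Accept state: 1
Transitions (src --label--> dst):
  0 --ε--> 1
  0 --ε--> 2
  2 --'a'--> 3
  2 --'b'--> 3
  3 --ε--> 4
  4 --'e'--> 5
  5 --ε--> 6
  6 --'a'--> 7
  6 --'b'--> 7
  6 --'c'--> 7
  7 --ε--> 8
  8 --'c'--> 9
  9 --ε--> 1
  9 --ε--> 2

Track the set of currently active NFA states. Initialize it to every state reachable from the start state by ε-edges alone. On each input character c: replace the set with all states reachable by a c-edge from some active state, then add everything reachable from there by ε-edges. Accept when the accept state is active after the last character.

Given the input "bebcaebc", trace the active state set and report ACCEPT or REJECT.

Answer: ACCEPT

Derivation:
start: ε-closure({0}) = {0,1,2}
'b' @ 1: {3,4}
'e' @ 2: {5,6}
'b' @ 3: {7,8}
'c' @ 4: {1,2,9}  ✓accept
'a' @ 5: {3,4}
'e' @ 6: {5,6}
'b' @ 7: {7,8}
'c' @ 8: {1,2,9}  ✓accept
after full input: {1,2,9}  (accept=1 in)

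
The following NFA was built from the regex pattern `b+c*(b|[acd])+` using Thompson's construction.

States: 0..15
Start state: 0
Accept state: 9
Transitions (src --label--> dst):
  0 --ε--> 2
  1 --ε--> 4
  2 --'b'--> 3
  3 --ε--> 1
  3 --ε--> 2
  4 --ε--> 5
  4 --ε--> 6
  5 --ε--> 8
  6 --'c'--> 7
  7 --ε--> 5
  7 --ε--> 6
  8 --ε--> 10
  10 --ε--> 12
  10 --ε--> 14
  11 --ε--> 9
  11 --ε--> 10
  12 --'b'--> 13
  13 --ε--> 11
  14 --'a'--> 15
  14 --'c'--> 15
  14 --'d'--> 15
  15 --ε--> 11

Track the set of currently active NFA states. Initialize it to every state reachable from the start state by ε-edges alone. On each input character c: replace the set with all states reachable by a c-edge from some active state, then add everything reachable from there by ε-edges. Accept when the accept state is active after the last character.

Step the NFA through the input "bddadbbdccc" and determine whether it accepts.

S₀ = ε-closure({0}) = {0,2}
'b' @ 1: {1,2,3,4,5,6,8,10,12,14}
'd' @ 2: {9,10,11,12,14,15}  (accept∈set)
'd' @ 3: {9,10,11,12,14,15}  (accept∈set)
'a' @ 4: {9,10,11,12,14,15}  (accept∈set)
'd' @ 5: {9,10,11,12,14,15}  (accept∈set)
'b' @ 6: {9,10,11,12,13,14}  (accept∈set)
'b' @ 7: {9,10,11,12,13,14}  (accept∈set)
'd' @ 8: {9,10,11,12,14,15}  (accept∈set)
'c' @ 9: {9,10,11,12,14,15}  (accept∈set)
'c' @ 10: {9,10,11,12,14,15}  (accept∈set)
'c' @ 11: {9,10,11,12,14,15}  (accept∈set)
after full input: {9,10,11,12,14,15}  (accept=9 in)

Answer: ACCEPT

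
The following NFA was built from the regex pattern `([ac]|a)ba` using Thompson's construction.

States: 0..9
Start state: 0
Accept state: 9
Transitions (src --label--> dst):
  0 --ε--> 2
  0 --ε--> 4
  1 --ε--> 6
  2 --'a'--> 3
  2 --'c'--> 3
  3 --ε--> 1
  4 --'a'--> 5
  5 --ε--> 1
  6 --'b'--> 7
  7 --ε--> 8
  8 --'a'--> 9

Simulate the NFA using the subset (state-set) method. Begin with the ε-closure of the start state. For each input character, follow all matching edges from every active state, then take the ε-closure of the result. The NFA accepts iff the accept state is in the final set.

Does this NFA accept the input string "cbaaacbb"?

Answer: REJECT

Derivation:
initial (ε-close {0}): {0,2,4}
'c' @ 1: {1,3,6}
'b' @ 2: {7,8}
'a' @ 3: {9}  [accepting]
'a' @ 4: {}  — dead — no transitions
rest 'acbb' ignored (set empty)
final: {}; accept 9 not in set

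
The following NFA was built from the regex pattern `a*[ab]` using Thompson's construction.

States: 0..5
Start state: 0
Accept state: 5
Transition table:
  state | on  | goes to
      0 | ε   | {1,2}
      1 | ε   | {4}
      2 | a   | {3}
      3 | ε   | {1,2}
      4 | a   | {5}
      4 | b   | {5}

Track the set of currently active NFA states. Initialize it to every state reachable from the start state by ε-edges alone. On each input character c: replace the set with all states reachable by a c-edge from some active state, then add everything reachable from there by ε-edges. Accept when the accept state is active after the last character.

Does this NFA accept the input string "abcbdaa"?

S₀ = ε-closure({0}) = {0,1,2,4}
'a' @ 1: {1,2,3,4,5}  ✓accept
'b' @ 2: {5}  ✓accept
'c' @ 3: {}  — dead — no transitions
rest 'bdaa' ignored (set empty)
after full input: {}  (accept=5 not in)

Answer: REJECT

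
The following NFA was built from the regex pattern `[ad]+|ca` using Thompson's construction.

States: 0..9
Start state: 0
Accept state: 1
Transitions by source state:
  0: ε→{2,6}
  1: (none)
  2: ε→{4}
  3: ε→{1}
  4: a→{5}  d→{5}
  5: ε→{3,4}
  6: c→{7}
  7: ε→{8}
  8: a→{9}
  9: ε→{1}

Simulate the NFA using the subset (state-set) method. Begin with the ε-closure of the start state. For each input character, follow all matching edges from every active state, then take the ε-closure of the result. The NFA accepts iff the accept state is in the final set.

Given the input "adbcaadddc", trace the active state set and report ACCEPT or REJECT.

Answer: REJECT

Steps:
start: ε-closure({0}) = {0,2,4,6}
'a' @ 1: {1,3,4,5}  ✓accept
'd' @ 2: {1,3,4,5}  ✓accept
'b' @ 3: {}  — no active states
rest 'caadddc' ignored (set empty)
end set {} — state 1 not in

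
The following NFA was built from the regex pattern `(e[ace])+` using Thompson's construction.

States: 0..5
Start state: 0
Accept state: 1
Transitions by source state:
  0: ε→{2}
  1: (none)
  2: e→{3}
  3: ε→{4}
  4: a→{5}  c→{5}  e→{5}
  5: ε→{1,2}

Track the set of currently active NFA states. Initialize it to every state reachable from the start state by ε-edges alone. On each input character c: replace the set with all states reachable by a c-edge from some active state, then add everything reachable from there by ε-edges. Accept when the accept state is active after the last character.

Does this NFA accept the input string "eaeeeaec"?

initial (ε-close {0}): {0,2}
'e' @ 1: {3,4}
'a' @ 2: {1,2,5}  [accepting]
'e' @ 3: {3,4}
'e' @ 4: {1,2,5}  [accepting]
'e' @ 5: {3,4}
'a' @ 6: {1,2,5}  [accepting]
'e' @ 7: {3,4}
'c' @ 8: {1,2,5}  [accepting]
after full input: {1,2,5}  (accept=1 in)

Answer: ACCEPT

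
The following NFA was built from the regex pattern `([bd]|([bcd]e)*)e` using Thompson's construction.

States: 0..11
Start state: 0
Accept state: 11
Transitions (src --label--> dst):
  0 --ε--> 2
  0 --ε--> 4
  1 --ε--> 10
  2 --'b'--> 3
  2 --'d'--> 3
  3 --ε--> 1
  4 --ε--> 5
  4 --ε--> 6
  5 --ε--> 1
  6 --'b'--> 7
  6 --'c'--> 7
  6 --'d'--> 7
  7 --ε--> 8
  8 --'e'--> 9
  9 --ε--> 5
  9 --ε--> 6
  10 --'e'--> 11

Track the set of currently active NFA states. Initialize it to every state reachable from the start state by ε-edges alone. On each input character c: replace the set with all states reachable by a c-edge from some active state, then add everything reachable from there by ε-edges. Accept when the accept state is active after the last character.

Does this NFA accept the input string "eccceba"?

S₀ = ε-closure({0}) = {0,1,2,4,5,6,10}
'e' @ 1: {11}  [accepting]
'c' @ 2: {}  — dead — no transitions
rest 'cceba' ignored (set empty)
final: {}; accept 11 not in set

Answer: REJECT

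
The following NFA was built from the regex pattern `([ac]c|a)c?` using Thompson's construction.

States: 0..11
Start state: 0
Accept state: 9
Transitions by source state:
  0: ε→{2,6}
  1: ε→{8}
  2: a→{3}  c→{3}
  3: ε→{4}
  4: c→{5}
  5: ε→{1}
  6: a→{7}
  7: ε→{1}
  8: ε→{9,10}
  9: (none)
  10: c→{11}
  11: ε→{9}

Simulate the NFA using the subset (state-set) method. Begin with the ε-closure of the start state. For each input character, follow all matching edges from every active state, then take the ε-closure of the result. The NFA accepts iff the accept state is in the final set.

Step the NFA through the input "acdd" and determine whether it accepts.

start: ε-closure({0}) = {0,2,6}
'a' @ 1: {1,3,4,7,8,9,10}  [accepting]
'c' @ 2: {1,5,8,9,10,11}  [accepting]
'd' @ 3: {}  — dead — no transitions
rest 'd' ignored (set empty)
final: {}; accept 9 not in set

Answer: REJECT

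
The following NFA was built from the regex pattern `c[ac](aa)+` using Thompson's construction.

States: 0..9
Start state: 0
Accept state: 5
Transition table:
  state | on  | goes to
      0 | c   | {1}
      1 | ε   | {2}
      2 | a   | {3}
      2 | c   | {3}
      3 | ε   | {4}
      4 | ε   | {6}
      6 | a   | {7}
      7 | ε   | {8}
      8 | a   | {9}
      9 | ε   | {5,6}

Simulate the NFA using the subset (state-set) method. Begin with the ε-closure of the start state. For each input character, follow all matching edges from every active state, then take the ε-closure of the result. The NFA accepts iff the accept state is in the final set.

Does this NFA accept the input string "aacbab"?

start: ε-closure({0}) = {0}
'a' @ 1: {}  — no active states
rest 'acbab' ignored (set empty)
end set {} — state 5 not in

Answer: REJECT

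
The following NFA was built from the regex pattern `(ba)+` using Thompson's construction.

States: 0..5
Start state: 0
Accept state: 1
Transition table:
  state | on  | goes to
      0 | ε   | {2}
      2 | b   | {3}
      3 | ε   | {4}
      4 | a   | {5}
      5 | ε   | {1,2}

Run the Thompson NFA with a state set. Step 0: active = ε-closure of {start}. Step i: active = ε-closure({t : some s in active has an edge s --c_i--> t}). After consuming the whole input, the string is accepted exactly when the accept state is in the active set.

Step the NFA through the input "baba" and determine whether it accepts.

initial (ε-close {0}): {0,2}
'b' @ 1: {3,4}
'a' @ 2: {1,2,5}  ✓accept
'b' @ 3: {3,4}
'a' @ 4: {1,2,5}  ✓accept
after full input: {1,2,5}  (accept=1 in)

Answer: ACCEPT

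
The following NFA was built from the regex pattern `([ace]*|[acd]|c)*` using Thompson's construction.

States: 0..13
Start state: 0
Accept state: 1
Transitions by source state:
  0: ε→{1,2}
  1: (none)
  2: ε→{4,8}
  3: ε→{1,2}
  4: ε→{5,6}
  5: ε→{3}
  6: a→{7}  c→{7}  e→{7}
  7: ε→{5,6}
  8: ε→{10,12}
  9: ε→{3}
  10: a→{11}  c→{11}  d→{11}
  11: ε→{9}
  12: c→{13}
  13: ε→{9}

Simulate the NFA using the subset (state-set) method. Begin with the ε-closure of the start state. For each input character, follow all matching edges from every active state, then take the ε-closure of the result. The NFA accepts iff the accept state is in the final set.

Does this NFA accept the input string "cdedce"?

initial (ε-close {0}): {0,1,2,3,4,5,6,8,10,12}
'c' @ 1: {1,2,3,4,5,6,7,8,9,10,11,12,13}  ✓accept
'd' @ 2: {1,2,3,4,5,6,8,9,10,11,12}  ✓accept
'e' @ 3: {1,2,3,4,5,6,7,8,10,12}  ✓accept
'd' @ 4: {1,2,3,4,5,6,8,9,10,11,12}  ✓accept
'c' @ 5: {1,2,3,4,5,6,7,8,9,10,11,12,13}  ✓accept
'e' @ 6: {1,2,3,4,5,6,7,8,10,12}  ✓accept
end set {1,2,3,4,5,6,7,8,10,12} — state 1 in

Answer: ACCEPT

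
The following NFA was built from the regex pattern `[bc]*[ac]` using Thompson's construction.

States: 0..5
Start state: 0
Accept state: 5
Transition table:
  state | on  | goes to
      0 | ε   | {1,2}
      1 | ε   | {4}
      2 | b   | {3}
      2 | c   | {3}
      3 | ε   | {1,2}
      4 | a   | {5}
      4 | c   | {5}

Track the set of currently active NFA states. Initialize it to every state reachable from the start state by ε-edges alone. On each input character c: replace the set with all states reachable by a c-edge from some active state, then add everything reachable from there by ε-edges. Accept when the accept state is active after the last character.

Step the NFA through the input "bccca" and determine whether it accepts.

start: ε-closure({0}) = {0,1,2,4}
'b' @ 1: {1,2,3,4}
'c' @ 2: {1,2,3,4,5}  (accept∈set)
'c' @ 3: {1,2,3,4,5}  (accept∈set)
'c' @ 4: {1,2,3,4,5}  (accept∈set)
'a' @ 5: {5}  (accept∈set)
final: {5}; accept 5 in set

Answer: ACCEPT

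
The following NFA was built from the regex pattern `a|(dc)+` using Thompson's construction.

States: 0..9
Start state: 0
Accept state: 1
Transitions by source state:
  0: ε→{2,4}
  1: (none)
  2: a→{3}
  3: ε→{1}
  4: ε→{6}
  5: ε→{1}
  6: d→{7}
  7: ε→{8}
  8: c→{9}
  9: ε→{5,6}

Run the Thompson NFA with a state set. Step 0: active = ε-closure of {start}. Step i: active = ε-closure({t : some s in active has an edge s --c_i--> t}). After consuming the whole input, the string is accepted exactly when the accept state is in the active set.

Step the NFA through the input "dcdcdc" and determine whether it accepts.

Answer: ACCEPT

Trace:
S₀ = ε-closure({0}) = {0,2,4,6}
'd' @ 1: {7,8}
'c' @ 2: {1,5,6,9}  ✓accept
'd' @ 3: {7,8}
'c' @ 4: {1,5,6,9}  ✓accept
'd' @ 5: {7,8}
'c' @ 6: {1,5,6,9}  ✓accept
after full input: {1,5,6,9}  (accept=1 in)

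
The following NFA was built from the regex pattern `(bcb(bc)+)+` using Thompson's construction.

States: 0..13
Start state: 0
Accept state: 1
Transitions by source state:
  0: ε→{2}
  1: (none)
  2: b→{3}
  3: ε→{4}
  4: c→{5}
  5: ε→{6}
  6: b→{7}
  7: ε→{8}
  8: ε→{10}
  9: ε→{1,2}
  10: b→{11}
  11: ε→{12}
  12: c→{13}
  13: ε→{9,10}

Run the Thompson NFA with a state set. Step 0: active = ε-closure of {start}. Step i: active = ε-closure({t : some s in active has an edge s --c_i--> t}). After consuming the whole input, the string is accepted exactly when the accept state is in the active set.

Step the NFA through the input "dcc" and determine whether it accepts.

start: ε-closure({0}) = {0,2}
'd' @ 1: {}  — no active states
rest 'cc' ignored (set empty)
final: {}; accept 1 not in set

Answer: REJECT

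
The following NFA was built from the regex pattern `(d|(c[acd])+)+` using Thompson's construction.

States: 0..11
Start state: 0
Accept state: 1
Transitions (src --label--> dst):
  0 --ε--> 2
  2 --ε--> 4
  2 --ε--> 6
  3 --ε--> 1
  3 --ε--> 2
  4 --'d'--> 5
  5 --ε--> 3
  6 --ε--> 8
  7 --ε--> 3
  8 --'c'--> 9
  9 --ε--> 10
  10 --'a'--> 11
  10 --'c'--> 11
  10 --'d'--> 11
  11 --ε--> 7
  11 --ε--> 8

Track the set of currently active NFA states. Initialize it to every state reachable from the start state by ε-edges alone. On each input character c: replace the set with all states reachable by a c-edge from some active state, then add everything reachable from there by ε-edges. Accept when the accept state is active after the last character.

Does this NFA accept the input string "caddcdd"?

Answer: ACCEPT

Derivation:
S₀ = ε-closure({0}) = {0,2,4,6,8}
'c' @ 1: {9,10}
'a' @ 2: {1,2,3,4,6,7,8,11}  ✓accept
'd' @ 3: {1,2,3,4,5,6,8}  ✓accept
'd' @ 4: {1,2,3,4,5,6,8}  ✓accept
'c' @ 5: {9,10}
'd' @ 6: {1,2,3,4,6,7,8,11}  ✓accept
'd' @ 7: {1,2,3,4,5,6,8}  ✓accept
after full input: {1,2,3,4,5,6,8}  (accept=1 in)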